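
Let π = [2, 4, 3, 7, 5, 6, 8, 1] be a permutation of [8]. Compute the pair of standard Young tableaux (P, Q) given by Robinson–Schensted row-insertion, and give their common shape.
P = [1, 3, 5, 6, 8] / [2, 7] / [4];  Q = [1, 2, 4, 6, 7] / [3, 5] / [8];  common shape = (5, 2, 1)

Row-insert the values π_1, π_2, … into P one at a time, bumping the leftmost entry strictly greater than the inserted value down to the next row. The recording tableau Q records, in position (i, j), the step at which that cell was added to P.
  Insert 2 (step 1): P = [2];  Q = [1]
  Insert 4 (step 2): P = [2, 4];  Q = [1, 2]
  Insert 3 (step 3): P = [2, 3] / [4];  Q = [1, 2] / [3]
  Insert 7 (step 4): P = [2, 3, 7] / [4];  Q = [1, 2, 4] / [3]
  Insert 5 (step 5): P = [2, 3, 5] / [4, 7];  Q = [1, 2, 4] / [3, 5]
  Insert 6 (step 6): P = [2, 3, 5, 6] / [4, 7];  Q = [1, 2, 4, 6] / [3, 5]
  Insert 8 (step 7): P = [2, 3, 5, 6, 8] / [4, 7];  Q = [1, 2, 4, 6, 7] / [3, 5]
  Insert 1 (step 8): P = [1, 3, 5, 6, 8] / [2, 7] / [4];  Q = [1, 2, 4, 6, 7] / [3, 5] / [8]
Final shape: (5, 2, 1).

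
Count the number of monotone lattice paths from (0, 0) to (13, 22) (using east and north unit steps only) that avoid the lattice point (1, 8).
Number of paths = 1389418500

Total paths from (0, 0) to (13, 22): C(35, 13) = 1476337800. Paths through (1, 8): (paths (0, 0) → (1, 8)) × (paths (1, 8) → (13, 22)) = C(9, 1) · C(26, 12) = 9 · 9657700 = 86919300. Avoidance count = 1476337800 − 86919300 = 1389418500.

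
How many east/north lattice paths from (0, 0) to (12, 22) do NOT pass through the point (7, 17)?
Number of paths = 461135832

Total paths from (0, 0) to (12, 22): C(34, 12) = 548354040. Paths through (7, 17): (paths (0, 0) → (7, 17)) × (paths (7, 17) → (12, 22)) = C(24, 7) · C(10, 5) = 346104 · 252 = 87218208. Avoidance count = 548354040 − 87218208 = 461135832.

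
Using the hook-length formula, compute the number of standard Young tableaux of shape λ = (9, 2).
# SYT of shape (9, 2) = 44

Hook-length formula: f^λ = n! / Π hook(c), product over all cells c of the Young diagram. For λ = (9, 2), n = 11 boxes. Hook lengths by row (left-to-right, top-to-bottom): [10, 9, 7, 6, 5, 4, 3, 2, 1]; [2, 1]. Product of hooks = 907200. So f^λ = 11! / 907200 = 39916800 / 907200 = 44.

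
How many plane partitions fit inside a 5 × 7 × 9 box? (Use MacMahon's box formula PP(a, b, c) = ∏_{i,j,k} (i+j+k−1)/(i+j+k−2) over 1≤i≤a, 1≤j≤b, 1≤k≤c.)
PP(5, 7, 9) = 2424984388825856

Evaluate the triple product over i = 1..5, j = 1..7, k = 1..9. The factors are (2/1) · (3/2) · (4/3) · (5/4) · (6/5) · (7/6) · (8/7) · (9/8) · … (315 factors total). The numerators and denominators telescope so the product is an integer; carrying out the multiplication exactly gives PP(5, 7, 9) = 2424984388825856.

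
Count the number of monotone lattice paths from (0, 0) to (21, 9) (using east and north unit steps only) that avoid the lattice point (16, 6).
Number of paths = 10128822

Total paths from (0, 0) to (21, 9): C(30, 21) = 14307150. Paths through (16, 6): (paths (0, 0) → (16, 6)) × (paths (16, 6) → (21, 9)) = C(22, 16) · C(8, 5) = 74613 · 56 = 4178328. Avoidance count = 14307150 − 4178328 = 10128822.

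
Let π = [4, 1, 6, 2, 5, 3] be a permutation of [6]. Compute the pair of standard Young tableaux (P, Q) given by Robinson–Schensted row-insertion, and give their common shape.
P = [1, 2, 3] / [4, 5] / [6];  Q = [1, 3, 5] / [2, 4] / [6];  common shape = (3, 2, 1)

Row-insert the values π_1, π_2, … into P one at a time, bumping the leftmost entry strictly greater than the inserted value down to the next row. The recording tableau Q records, in position (i, j), the step at which that cell was added to P.
  Insert 4 (step 1): P = [4];  Q = [1]
  Insert 1 (step 2): P = [1] / [4];  Q = [1] / [2]
  Insert 6 (step 3): P = [1, 6] / [4];  Q = [1, 3] / [2]
  Insert 2 (step 4): P = [1, 2] / [4, 6];  Q = [1, 3] / [2, 4]
  Insert 5 (step 5): P = [1, 2, 5] / [4, 6];  Q = [1, 3, 5] / [2, 4]
  Insert 3 (step 6): P = [1, 2, 3] / [4, 5] / [6];  Q = [1, 3, 5] / [2, 4] / [6]
Final shape: (3, 2, 1).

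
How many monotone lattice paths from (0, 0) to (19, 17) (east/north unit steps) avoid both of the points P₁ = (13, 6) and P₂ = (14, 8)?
Number of paths = 7784486220

Inclusion–exclusion. Total paths: C(36, 19) = 8597496600. Through P₁: C(19, 13)·C(17, 6) = 335785632. Through P₂: C(22, 14)·C(14, 5) = 640179540. Since P₁ is strictly southwest of P₂, a monotone path through both must visit P₁ then P₂; paths through both = C(19, 13)·C(3, 1)·C(14, 5) = 162954792. Avoid both = 8597496600 − 335785632 − 640179540 + 162954792 = 7784486220.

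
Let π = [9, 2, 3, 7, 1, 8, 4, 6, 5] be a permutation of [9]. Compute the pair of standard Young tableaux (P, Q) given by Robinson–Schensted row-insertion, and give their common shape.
P = [1, 3, 4, 5] / [2, 6, 8] / [7] / [9];  Q = [1, 3, 4, 6] / [2, 7, 8] / [5] / [9];  common shape = (4, 3, 1, 1)

Row-insert the values π_1, π_2, … into P one at a time, bumping the leftmost entry strictly greater than the inserted value down to the next row. The recording tableau Q records, in position (i, j), the step at which that cell was added to P.
  Insert 9 (step 1): P = [9];  Q = [1]
  Insert 2 (step 2): P = [2] / [9];  Q = [1] / [2]
  Insert 3 (step 3): P = [2, 3] / [9];  Q = [1, 3] / [2]
  Insert 7 (step 4): P = [2, 3, 7] / [9];  Q = [1, 3, 4] / [2]
  Insert 1 (step 5): P = [1, 3, 7] / [2] / [9];  Q = [1, 3, 4] / [2] / [5]
  Insert 8 (step 6): P = [1, 3, 7, 8] / [2] / [9];  Q = [1, 3, 4, 6] / [2] / [5]
  Insert 4 (step 7): P = [1, 3, 4, 8] / [2, 7] / [9];  Q = [1, 3, 4, 6] / [2, 7] / [5]
  Insert 6 (step 8): P = [1, 3, 4, 6] / [2, 7, 8] / [9];  Q = [1, 3, 4, 6] / [2, 7, 8] / [5]
  Insert 5 (step 9): P = [1, 3, 4, 5] / [2, 6, 8] / [7] / [9];  Q = [1, 3, 4, 6] / [2, 7, 8] / [5] / [9]
Final shape: (4, 3, 1, 1).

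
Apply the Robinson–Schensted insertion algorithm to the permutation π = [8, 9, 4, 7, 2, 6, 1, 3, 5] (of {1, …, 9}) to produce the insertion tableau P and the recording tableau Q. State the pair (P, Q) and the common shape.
P = [1, 3, 5] / [2, 6] / [4, 7] / [8, 9];  Q = [1, 2, 9] / [3, 4] / [5, 6] / [7, 8];  common shape = (3, 2, 2, 2)

Row-insert the values π_1, π_2, … into P one at a time, bumping the leftmost entry strictly greater than the inserted value down to the next row. The recording tableau Q records, in position (i, j), the step at which that cell was added to P.
  Insert 8 (step 1): P = [8];  Q = [1]
  Insert 9 (step 2): P = [8, 9];  Q = [1, 2]
  Insert 4 (step 3): P = [4, 9] / [8];  Q = [1, 2] / [3]
  Insert 7 (step 4): P = [4, 7] / [8, 9];  Q = [1, 2] / [3, 4]
  Insert 2 (step 5): P = [2, 7] / [4, 9] / [8];  Q = [1, 2] / [3, 4] / [5]
  Insert 6 (step 6): P = [2, 6] / [4, 7] / [8, 9];  Q = [1, 2] / [3, 4] / [5, 6]
  Insert 1 (step 7): P = [1, 6] / [2, 7] / [4, 9] / [8];  Q = [1, 2] / [3, 4] / [5, 6] / [7]
  Insert 3 (step 8): P = [1, 3] / [2, 6] / [4, 7] / [8, 9];  Q = [1, 2] / [3, 4] / [5, 6] / [7, 8]
  Insert 5 (step 9): P = [1, 3, 5] / [2, 6] / [4, 7] / [8, 9];  Q = [1, 2, 9] / [3, 4] / [5, 6] / [7, 8]
Final shape: (3, 2, 2, 2).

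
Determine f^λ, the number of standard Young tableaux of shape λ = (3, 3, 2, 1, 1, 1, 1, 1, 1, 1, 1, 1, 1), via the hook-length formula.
# SYT of shape (3, 3, 2, 1, 1, 1, 1, 1, 1, 1, 1, 1, 1) = 29172

Hook-length formula: f^λ = n! / Π hook(c), product over all cells c of the Young diagram. For λ = (3, 3, 2, 1, 1, 1, 1, 1, 1, 1, 1, 1, 1), n = 18 boxes. Hook lengths by row (left-to-right, top-to-bottom): [15, 4, 2]; [14, 3, 1]; [12, 1]; [10]; [9]; [8]; [7]; [6]; [5]; [4]; [3]; [2]; [1]. Product of hooks = 219469824000. So f^λ = 18! / 219469824000 = 6402373705728000 / 219469824000 = 29172.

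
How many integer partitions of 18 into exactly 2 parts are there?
p(18, 2 parts) = 9

Partitions of n into exactly k parts are in bijection with partitions of n − k into at most k parts (subtract 1 from each part). So p(18, exactly 2) = p(16, parts ≤ 2). Computing via the recurrence p(m, j) = p(m, j−1) + p(m−j, j) gives 9.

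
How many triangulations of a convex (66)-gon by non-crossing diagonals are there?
C_64 = 368479169875816659479009042713546950

These polygon triangulations are counted by the Catalan number C_n = (1/(n + 1)) · C(2n, n). For n = 64: C_64 = (1/65) · C(128, 64) = 23951146041928082866135587776380551750/65 = 368479169875816659479009042713546950.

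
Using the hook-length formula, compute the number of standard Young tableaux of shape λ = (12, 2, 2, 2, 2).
# SYT of shape (12, 2, 2, 2, 2) = 969969

Hook-length formula: f^λ = n! / Π hook(c), product over all cells c of the Young diagram. For λ = (12, 2, 2, 2, 2), n = 20 boxes. Hook lengths by row (left-to-right, top-to-bottom): [16, 15, 10, 9, 8, 7, 6, 5, 4, 3, 2, 1]; [5, 4]; [4, 3]; [3, 2]; [2, 1]. Product of hooks = 2508226560000. So f^λ = 20! / 2508226560000 = 2432902008176640000 / 2508226560000 = 969969.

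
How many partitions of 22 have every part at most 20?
p(22, parts ≤ 20) = 1000

Use the recurrence p(n, m) = p(n, m−1) + p(n−m, m): either the largest part is < m (count p(n, m−1)) or the largest part is exactly m (remove one copy of m, count p(n−m, m)). With p(0, ·) = 1 this gives p(22, parts ≤ 20) = 1000. (By conjugating Young diagrams, this also counts partitions of 22 into at most 20 parts.)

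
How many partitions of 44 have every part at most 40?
p(44, parts ≤ 40) = 75168

Use the recurrence p(n, m) = p(n, m−1) + p(n−m, m): either the largest part is < m (count p(n, m−1)) or the largest part is exactly m (remove one copy of m, count p(n−m, m)). With p(0, ·) = 1 this gives p(44, parts ≤ 40) = 75168. (By conjugating Young diagrams, this also counts partitions of 44 into at most 40 parts.)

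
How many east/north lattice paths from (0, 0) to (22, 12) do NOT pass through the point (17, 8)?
Number of paths = 412075590

Total paths from (0, 0) to (22, 12): C(34, 22) = 548354040. Paths through (17, 8): (paths (0, 0) → (17, 8)) × (paths (17, 8) → (22, 12)) = C(25, 17) · C(9, 5) = 1081575 · 126 = 136278450. Avoidance count = 548354040 − 136278450 = 412075590.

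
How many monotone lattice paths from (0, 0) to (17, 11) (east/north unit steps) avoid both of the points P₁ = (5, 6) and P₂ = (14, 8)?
Number of paths = 12728124

Inclusion–exclusion. Total paths: C(28, 17) = 21474180. Through P₁: C(11, 5)·C(17, 12) = 2858856. Through P₂: C(22, 14)·C(6, 3) = 6395400. Since P₁ is strictly southwest of P₂, a monotone path through both must visit P₁ then P₂; paths through both = C(11, 5)·C(11, 9)·C(6, 3) = 508200. Avoid both = 21474180 − 2858856 − 6395400 + 508200 = 12728124.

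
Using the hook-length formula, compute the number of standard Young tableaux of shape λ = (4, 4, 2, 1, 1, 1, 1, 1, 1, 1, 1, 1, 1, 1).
# SYT of shape (4, 4, 2, 1, 1, 1, 1, 1, 1, 1, 1, 1, 1, 1) = 1508220

Hook-length formula: f^λ = n! / Π hook(c), product over all cells c of the Young diagram. For λ = (4, 4, 2, 1, 1, 1, 1, 1, 1, 1, 1, 1, 1, 1), n = 21 boxes. Hook lengths by row (left-to-right, top-to-bottom): [17, 5, 3, 2]; [16, 4, 2, 1]; [13, 1]; [11]; [10]; [9]; [8]; [7]; [6]; [5]; [4]; [3]; [2]; [1]. Product of hooks = 33874993152000. So f^λ = 21! / 33874993152000 = 51090942171709440000 / 33874993152000 = 1508220.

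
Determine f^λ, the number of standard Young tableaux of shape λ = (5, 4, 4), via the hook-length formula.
# SYT of shape (5, 4, 4) = 2574

Hook-length formula: f^λ = n! / Π hook(c), product over all cells c of the Young diagram. For λ = (5, 4, 4), n = 13 boxes. Hook lengths by row (left-to-right, top-to-bottom): [7, 6, 5, 4, 1]; [5, 4, 3, 2]; [4, 3, 2, 1]. Product of hooks = 2419200. So f^λ = 13! / 2419200 = 6227020800 / 2419200 = 2574.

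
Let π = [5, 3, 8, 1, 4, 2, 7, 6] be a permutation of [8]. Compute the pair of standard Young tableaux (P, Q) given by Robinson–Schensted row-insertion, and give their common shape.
P = [1, 2, 6] / [3, 4, 7] / [5, 8];  Q = [1, 3, 7] / [2, 5, 8] / [4, 6];  common shape = (3, 3, 2)

Row-insert the values π_1, π_2, … into P one at a time, bumping the leftmost entry strictly greater than the inserted value down to the next row. The recording tableau Q records, in position (i, j), the step at which that cell was added to P.
  Insert 5 (step 1): P = [5];  Q = [1]
  Insert 3 (step 2): P = [3] / [5];  Q = [1] / [2]
  Insert 8 (step 3): P = [3, 8] / [5];  Q = [1, 3] / [2]
  Insert 1 (step 4): P = [1, 8] / [3] / [5];  Q = [1, 3] / [2] / [4]
  Insert 4 (step 5): P = [1, 4] / [3, 8] / [5];  Q = [1, 3] / [2, 5] / [4]
  Insert 2 (step 6): P = [1, 2] / [3, 4] / [5, 8];  Q = [1, 3] / [2, 5] / [4, 6]
  Insert 7 (step 7): P = [1, 2, 7] / [3, 4] / [5, 8];  Q = [1, 3, 7] / [2, 5] / [4, 6]
  Insert 6 (step 8): P = [1, 2, 6] / [3, 4, 7] / [5, 8];  Q = [1, 3, 7] / [2, 5, 8] / [4, 6]
Final shape: (3, 3, 2).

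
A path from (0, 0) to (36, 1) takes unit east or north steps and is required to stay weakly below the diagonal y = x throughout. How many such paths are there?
Number of paths = 36

By the reflection principle (André's argument), the number of monotone paths to (36, 1) with n ≤ m that never go above y = x is C(37, 36) − C(37, 37) = 37 − 1 = 36.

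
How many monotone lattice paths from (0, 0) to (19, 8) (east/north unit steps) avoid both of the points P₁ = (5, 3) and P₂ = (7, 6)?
Number of paths = 1463711

Inclusion–exclusion. Total paths: C(27, 19) = 2220075. Through P₁: C(8, 5)·C(19, 14) = 651168. Through P₂: C(13, 7)·C(14, 12) = 156156. Since P₁ is strictly southwest of P₂, a monotone path through both must visit P₁ then P₂; paths through both = C(8, 5)·C(5, 2)·C(14, 12) = 50960. Avoid both = 2220075 − 651168 − 156156 + 50960 = 1463711.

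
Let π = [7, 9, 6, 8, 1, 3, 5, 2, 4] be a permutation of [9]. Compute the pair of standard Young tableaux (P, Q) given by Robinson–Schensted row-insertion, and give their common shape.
P = [1, 2, 4] / [3, 5] / [6, 8] / [7, 9];  Q = [1, 2, 7] / [3, 4] / [5, 6] / [8, 9];  common shape = (3, 2, 2, 2)

Row-insert the values π_1, π_2, … into P one at a time, bumping the leftmost entry strictly greater than the inserted value down to the next row. The recording tableau Q records, in position (i, j), the step at which that cell was added to P.
  Insert 7 (step 1): P = [7];  Q = [1]
  Insert 9 (step 2): P = [7, 9];  Q = [1, 2]
  Insert 6 (step 3): P = [6, 9] / [7];  Q = [1, 2] / [3]
  Insert 8 (step 4): P = [6, 8] / [7, 9];  Q = [1, 2] / [3, 4]
  Insert 1 (step 5): P = [1, 8] / [6, 9] / [7];  Q = [1, 2] / [3, 4] / [5]
  Insert 3 (step 6): P = [1, 3] / [6, 8] / [7, 9];  Q = [1, 2] / [3, 4] / [5, 6]
  Insert 5 (step 7): P = [1, 3, 5] / [6, 8] / [7, 9];  Q = [1, 2, 7] / [3, 4] / [5, 6]
  Insert 2 (step 8): P = [1, 2, 5] / [3, 8] / [6, 9] / [7];  Q = [1, 2, 7] / [3, 4] / [5, 6] / [8]
  Insert 4 (step 9): P = [1, 2, 4] / [3, 5] / [6, 8] / [7, 9];  Q = [1, 2, 7] / [3, 4] / [5, 6] / [8, 9]
Final shape: (3, 2, 2, 2).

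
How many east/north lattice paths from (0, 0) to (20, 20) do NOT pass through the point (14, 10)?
Number of paths = 122140790772

Total paths from (0, 0) to (20, 20): C(40, 20) = 137846528820. Paths through (14, 10): (paths (0, 0) → (14, 10)) × (paths (14, 10) → (20, 20)) = C(24, 14) · C(16, 6) = 1961256 · 8008 = 15705738048. Avoidance count = 137846528820 − 15705738048 = 122140790772.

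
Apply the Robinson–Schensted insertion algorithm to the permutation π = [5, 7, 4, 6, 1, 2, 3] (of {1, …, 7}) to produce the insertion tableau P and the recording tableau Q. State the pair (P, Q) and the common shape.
P = [1, 2, 3] / [4, 6] / [5, 7];  Q = [1, 2, 7] / [3, 4] / [5, 6];  common shape = (3, 2, 2)

Row-insert the values π_1, π_2, … into P one at a time, bumping the leftmost entry strictly greater than the inserted value down to the next row. The recording tableau Q records, in position (i, j), the step at which that cell was added to P.
  Insert 5 (step 1): P = [5];  Q = [1]
  Insert 7 (step 2): P = [5, 7];  Q = [1, 2]
  Insert 4 (step 3): P = [4, 7] / [5];  Q = [1, 2] / [3]
  Insert 6 (step 4): P = [4, 6] / [5, 7];  Q = [1, 2] / [3, 4]
  Insert 1 (step 5): P = [1, 6] / [4, 7] / [5];  Q = [1, 2] / [3, 4] / [5]
  Insert 2 (step 6): P = [1, 2] / [4, 6] / [5, 7];  Q = [1, 2] / [3, 4] / [5, 6]
  Insert 3 (step 7): P = [1, 2, 3] / [4, 6] / [5, 7];  Q = [1, 2, 7] / [3, 4] / [5, 6]
Final shape: (3, 2, 2).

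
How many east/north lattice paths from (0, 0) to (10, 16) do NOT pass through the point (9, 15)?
Number of paths = 2696727

Total paths from (0, 0) to (10, 16): C(26, 10) = 5311735. Paths through (9, 15): (paths (0, 0) → (9, 15)) × (paths (9, 15) → (10, 16)) = C(24, 9) · C(2, 1) = 1307504 · 2 = 2615008. Avoidance count = 5311735 − 2615008 = 2696727.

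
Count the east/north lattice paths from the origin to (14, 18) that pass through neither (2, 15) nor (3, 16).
Number of paths = 471319354

Inclusion–exclusion. Total paths: C(32, 14) = 471435600. Through P₁: C(17, 2)·C(15, 12) = 61880. Through P₂: C(19, 3)·C(13, 11) = 75582. Since P₁ is strictly southwest of P₂, a monotone path through both must visit P₁ then P₂; paths through both = C(17, 2)·C(2, 1)·C(13, 11) = 21216. Avoid both = 471435600 − 61880 − 75582 + 21216 = 471319354.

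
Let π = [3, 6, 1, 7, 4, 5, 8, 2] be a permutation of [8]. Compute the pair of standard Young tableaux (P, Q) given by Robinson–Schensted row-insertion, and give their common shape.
P = [1, 2, 5, 8] / [3, 4, 7] / [6];  Q = [1, 2, 4, 7] / [3, 5, 6] / [8];  common shape = (4, 3, 1)

Row-insert the values π_1, π_2, … into P one at a time, bumping the leftmost entry strictly greater than the inserted value down to the next row. The recording tableau Q records, in position (i, j), the step at which that cell was added to P.
  Insert 3 (step 1): P = [3];  Q = [1]
  Insert 6 (step 2): P = [3, 6];  Q = [1, 2]
  Insert 1 (step 3): P = [1, 6] / [3];  Q = [1, 2] / [3]
  Insert 7 (step 4): P = [1, 6, 7] / [3];  Q = [1, 2, 4] / [3]
  Insert 4 (step 5): P = [1, 4, 7] / [3, 6];  Q = [1, 2, 4] / [3, 5]
  Insert 5 (step 6): P = [1, 4, 5] / [3, 6, 7];  Q = [1, 2, 4] / [3, 5, 6]
  Insert 8 (step 7): P = [1, 4, 5, 8] / [3, 6, 7];  Q = [1, 2, 4, 7] / [3, 5, 6]
  Insert 2 (step 8): P = [1, 2, 5, 8] / [3, 4, 7] / [6];  Q = [1, 2, 4, 7] / [3, 5, 6] / [8]
Final shape: (4, 3, 1).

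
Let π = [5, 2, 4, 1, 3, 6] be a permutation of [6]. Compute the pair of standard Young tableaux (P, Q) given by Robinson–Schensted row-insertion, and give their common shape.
P = [1, 3, 6] / [2, 4] / [5];  Q = [1, 3, 6] / [2, 5] / [4];  common shape = (3, 2, 1)

Row-insert the values π_1, π_2, … into P one at a time, bumping the leftmost entry strictly greater than the inserted value down to the next row. The recording tableau Q records, in position (i, j), the step at which that cell was added to P.
  Insert 5 (step 1): P = [5];  Q = [1]
  Insert 2 (step 2): P = [2] / [5];  Q = [1] / [2]
  Insert 4 (step 3): P = [2, 4] / [5];  Q = [1, 3] / [2]
  Insert 1 (step 4): P = [1, 4] / [2] / [5];  Q = [1, 3] / [2] / [4]
  Insert 3 (step 5): P = [1, 3] / [2, 4] / [5];  Q = [1, 3] / [2, 5] / [4]
  Insert 6 (step 6): P = [1, 3, 6] / [2, 4] / [5];  Q = [1, 3, 6] / [2, 5] / [4]
Final shape: (3, 2, 1).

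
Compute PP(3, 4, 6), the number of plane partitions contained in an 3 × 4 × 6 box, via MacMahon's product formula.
PP(3, 4, 6) = 457380

Evaluate the triple product over i = 1..3, j = 1..4, k = 1..6. The factors are (2/1) · (3/2) · (4/3) · (5/4) · (6/5) · (7/6) · (3/2) · (4/3) · … (72 factors total). The numerators and denominators telescope so the product is an integer; carrying out the multiplication exactly gives PP(3, 4, 6) = 457380.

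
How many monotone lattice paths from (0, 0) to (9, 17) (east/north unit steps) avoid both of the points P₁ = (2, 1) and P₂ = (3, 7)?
Number of paths = 1596287

Inclusion–exclusion. Total paths: C(26, 9) = 3124550. Through P₁: C(3, 2)·C(23, 7) = 735471. Through P₂: C(10, 3)·C(16, 6) = 960960. Since P₁ is strictly southwest of P₂, a monotone path through both must visit P₁ then P₂; paths through both = C(3, 2)·C(7, 1)·C(16, 6) = 168168. Avoid both = 3124550 − 735471 − 960960 + 168168 = 1596287.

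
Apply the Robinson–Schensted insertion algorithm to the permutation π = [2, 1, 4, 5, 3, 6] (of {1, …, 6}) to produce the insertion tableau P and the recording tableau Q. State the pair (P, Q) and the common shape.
P = [1, 3, 5, 6] / [2, 4];  Q = [1, 3, 4, 6] / [2, 5];  common shape = (4, 2)

Row-insert the values π_1, π_2, … into P one at a time, bumping the leftmost entry strictly greater than the inserted value down to the next row. The recording tableau Q records, in position (i, j), the step at which that cell was added to P.
  Insert 2 (step 1): P = [2];  Q = [1]
  Insert 1 (step 2): P = [1] / [2];  Q = [1] / [2]
  Insert 4 (step 3): P = [1, 4] / [2];  Q = [1, 3] / [2]
  Insert 5 (step 4): P = [1, 4, 5] / [2];  Q = [1, 3, 4] / [2]
  Insert 3 (step 5): P = [1, 3, 5] / [2, 4];  Q = [1, 3, 4] / [2, 5]
  Insert 6 (step 6): P = [1, 3, 5, 6] / [2, 4];  Q = [1, 3, 4, 6] / [2, 5]
Final shape: (4, 2).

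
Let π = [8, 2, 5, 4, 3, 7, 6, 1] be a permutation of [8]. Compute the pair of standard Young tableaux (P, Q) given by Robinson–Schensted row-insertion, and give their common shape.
P = [1, 3, 6] / [2, 7] / [4] / [5] / [8];  Q = [1, 3, 6] / [2, 7] / [4] / [5] / [8];  common shape = (3, 2, 1, 1, 1)

Row-insert the values π_1, π_2, … into P one at a time, bumping the leftmost entry strictly greater than the inserted value down to the next row. The recording tableau Q records, in position (i, j), the step at which that cell was added to P.
  Insert 8 (step 1): P = [8];  Q = [1]
  Insert 2 (step 2): P = [2] / [8];  Q = [1] / [2]
  Insert 5 (step 3): P = [2, 5] / [8];  Q = [1, 3] / [2]
  Insert 4 (step 4): P = [2, 4] / [5] / [8];  Q = [1, 3] / [2] / [4]
  Insert 3 (step 5): P = [2, 3] / [4] / [5] / [8];  Q = [1, 3] / [2] / [4] / [5]
  Insert 7 (step 6): P = [2, 3, 7] / [4] / [5] / [8];  Q = [1, 3, 6] / [2] / [4] / [5]
  Insert 6 (step 7): P = [2, 3, 6] / [4, 7] / [5] / [8];  Q = [1, 3, 6] / [2, 7] / [4] / [5]
  Insert 1 (step 8): P = [1, 3, 6] / [2, 7] / [4] / [5] / [8];  Q = [1, 3, 6] / [2, 7] / [4] / [5] / [8]
Final shape: (3, 2, 1, 1, 1).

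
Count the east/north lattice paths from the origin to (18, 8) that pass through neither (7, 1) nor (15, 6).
Number of paths = 868003

Inclusion–exclusion. Total paths: C(26, 18) = 1562275. Through P₁: C(8, 7)·C(18, 11) = 254592. Through P₂: C(21, 15)·C(5, 3) = 542640. Since P₁ is strictly southwest of P₂, a monotone path through both must visit P₁ then P₂; paths through both = C(8, 7)·C(13, 8)·C(5, 3) = 102960. Avoid both = 1562275 − 254592 − 542640 + 102960 = 868003.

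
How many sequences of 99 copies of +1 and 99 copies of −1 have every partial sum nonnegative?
C_99 = 227508830794229349661819540395688853956041682601541047340

These ballot sequences are counted by the Catalan number C_n = (1/(n + 1)) · C(2n, n). For n = 99: C_99 = (1/100) · C(198, 99) = 22750883079422934966181954039568885395604168260154104734000/100 = 227508830794229349661819540395688853956041682601541047340.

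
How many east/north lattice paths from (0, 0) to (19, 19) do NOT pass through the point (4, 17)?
Number of paths = 35344449840

Total paths from (0, 0) to (19, 19): C(38, 19) = 35345263800. Paths through (4, 17): (paths (0, 0) → (4, 17)) × (paths (4, 17) → (19, 19)) = C(21, 4) · C(17, 15) = 5985 · 136 = 813960. Avoidance count = 35345263800 − 813960 = 35344449840.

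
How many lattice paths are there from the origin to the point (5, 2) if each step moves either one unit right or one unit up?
Number of paths = 21

A monotone lattice path from (0, 0) to (5, 2) consists of 5 east steps and 2 north steps in some order, so it is determined by which 5 of the 7 steps are east. The count is C(7, 5) = 21.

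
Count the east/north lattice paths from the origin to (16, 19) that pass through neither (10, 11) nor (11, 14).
Number of paths = 2232995730

Inclusion–exclusion. Total paths: C(35, 16) = 4059928950. Through P₁: C(21, 10)·C(14, 6) = 1059206148. Through P₂: C(25, 11)·C(10, 5) = 1123264800. Since P₁ is strictly southwest of P₂, a monotone path through both must visit P₁ then P₂; paths through both = C(21, 10)·C(4, 1)·C(10, 5) = 355537728. Avoid both = 4059928950 − 1059206148 − 1123264800 + 355537728 = 2232995730.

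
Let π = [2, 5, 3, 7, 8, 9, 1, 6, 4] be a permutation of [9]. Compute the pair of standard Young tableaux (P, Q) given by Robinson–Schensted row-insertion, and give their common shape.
P = [1, 3, 4, 8, 9] / [2, 6] / [5, 7];  Q = [1, 2, 4, 5, 6] / [3, 8] / [7, 9];  common shape = (5, 2, 2)

Row-insert the values π_1, π_2, … into P one at a time, bumping the leftmost entry strictly greater than the inserted value down to the next row. The recording tableau Q records, in position (i, j), the step at which that cell was added to P.
  Insert 2 (step 1): P = [2];  Q = [1]
  Insert 5 (step 2): P = [2, 5];  Q = [1, 2]
  Insert 3 (step 3): P = [2, 3] / [5];  Q = [1, 2] / [3]
  Insert 7 (step 4): P = [2, 3, 7] / [5];  Q = [1, 2, 4] / [3]
  Insert 8 (step 5): P = [2, 3, 7, 8] / [5];  Q = [1, 2, 4, 5] / [3]
  Insert 9 (step 6): P = [2, 3, 7, 8, 9] / [5];  Q = [1, 2, 4, 5, 6] / [3]
  Insert 1 (step 7): P = [1, 3, 7, 8, 9] / [2] / [5];  Q = [1, 2, 4, 5, 6] / [3] / [7]
  Insert 6 (step 8): P = [1, 3, 6, 8, 9] / [2, 7] / [5];  Q = [1, 2, 4, 5, 6] / [3, 8] / [7]
  Insert 4 (step 9): P = [1, 3, 4, 8, 9] / [2, 6] / [5, 7];  Q = [1, 2, 4, 5, 6] / [3, 8] / [7, 9]
Final shape: (5, 2, 2).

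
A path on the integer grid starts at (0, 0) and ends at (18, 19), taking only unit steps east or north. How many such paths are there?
Number of paths = 17672631900

A monotone lattice path from (0, 0) to (18, 19) consists of 18 east steps and 19 north steps in some order, so it is determined by which 18 of the 37 steps are east. The count is C(37, 18) = 17672631900.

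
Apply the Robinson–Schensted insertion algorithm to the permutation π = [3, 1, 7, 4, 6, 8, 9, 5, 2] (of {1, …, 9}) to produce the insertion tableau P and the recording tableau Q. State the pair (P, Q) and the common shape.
P = [1, 2, 5, 8, 9] / [3, 4] / [6] / [7];  Q = [1, 3, 5, 6, 7] / [2, 4] / [8] / [9];  common shape = (5, 2, 1, 1)

Row-insert the values π_1, π_2, … into P one at a time, bumping the leftmost entry strictly greater than the inserted value down to the next row. The recording tableau Q records, in position (i, j), the step at which that cell was added to P.
  Insert 3 (step 1): P = [3];  Q = [1]
  Insert 1 (step 2): P = [1] / [3];  Q = [1] / [2]
  Insert 7 (step 3): P = [1, 7] / [3];  Q = [1, 3] / [2]
  Insert 4 (step 4): P = [1, 4] / [3, 7];  Q = [1, 3] / [2, 4]
  Insert 6 (step 5): P = [1, 4, 6] / [3, 7];  Q = [1, 3, 5] / [2, 4]
  Insert 8 (step 6): P = [1, 4, 6, 8] / [3, 7];  Q = [1, 3, 5, 6] / [2, 4]
  Insert 9 (step 7): P = [1, 4, 6, 8, 9] / [3, 7];  Q = [1, 3, 5, 6, 7] / [2, 4]
  Insert 5 (step 8): P = [1, 4, 5, 8, 9] / [3, 6] / [7];  Q = [1, 3, 5, 6, 7] / [2, 4] / [8]
  Insert 2 (step 9): P = [1, 2, 5, 8, 9] / [3, 4] / [6] / [7];  Q = [1, 3, 5, 6, 7] / [2, 4] / [8] / [9]
Final shape: (5, 2, 1, 1).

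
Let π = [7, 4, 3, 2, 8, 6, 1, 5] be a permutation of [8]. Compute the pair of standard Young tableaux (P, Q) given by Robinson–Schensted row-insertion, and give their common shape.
P = [1, 5] / [2, 6] / [3, 8] / [4] / [7];  Q = [1, 5] / [2, 6] / [3, 8] / [4] / [7];  common shape = (2, 2, 2, 1, 1)

Row-insert the values π_1, π_2, … into P one at a time, bumping the leftmost entry strictly greater than the inserted value down to the next row. The recording tableau Q records, in position (i, j), the step at which that cell was added to P.
  Insert 7 (step 1): P = [7];  Q = [1]
  Insert 4 (step 2): P = [4] / [7];  Q = [1] / [2]
  Insert 3 (step 3): P = [3] / [4] / [7];  Q = [1] / [2] / [3]
  Insert 2 (step 4): P = [2] / [3] / [4] / [7];  Q = [1] / [2] / [3] / [4]
  Insert 8 (step 5): P = [2, 8] / [3] / [4] / [7];  Q = [1, 5] / [2] / [3] / [4]
  Insert 6 (step 6): P = [2, 6] / [3, 8] / [4] / [7];  Q = [1, 5] / [2, 6] / [3] / [4]
  Insert 1 (step 7): P = [1, 6] / [2, 8] / [3] / [4] / [7];  Q = [1, 5] / [2, 6] / [3] / [4] / [7]
  Insert 5 (step 8): P = [1, 5] / [2, 6] / [3, 8] / [4] / [7];  Q = [1, 5] / [2, 6] / [3, 8] / [4] / [7]
Final shape: (2, 2, 2, 1, 1).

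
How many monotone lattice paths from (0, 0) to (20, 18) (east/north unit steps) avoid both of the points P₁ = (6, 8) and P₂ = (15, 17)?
Number of paths = 25170047682

Inclusion–exclusion. Total paths: C(38, 20) = 33578000610. Through P₁: C(14, 6)·C(24, 14) = 5889651768. Through P₂: C(32, 15)·C(6, 5) = 3394336320. Since P₁ is strictly southwest of P₂, a monotone path through both must visit P₁ then P₂; paths through both = C(14, 6)·C(18, 9)·C(6, 5) = 876035160. Avoid both = 33578000610 − 5889651768 − 3394336320 + 876035160 = 25170047682.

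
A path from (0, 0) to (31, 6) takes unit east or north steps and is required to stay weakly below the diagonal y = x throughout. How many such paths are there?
Number of paths = 1888887

By the reflection principle (André's argument), the number of monotone paths to (31, 6) with n ≤ m that never go above y = x is C(37, 31) − C(37, 32) = 2324784 − 435897 = 1888887.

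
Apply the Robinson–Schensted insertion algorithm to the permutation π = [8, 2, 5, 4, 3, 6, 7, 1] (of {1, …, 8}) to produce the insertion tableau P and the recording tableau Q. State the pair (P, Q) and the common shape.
P = [1, 3, 6, 7] / [2] / [4] / [5] / [8];  Q = [1, 3, 6, 7] / [2] / [4] / [5] / [8];  common shape = (4, 1, 1, 1, 1)

Row-insert the values π_1, π_2, … into P one at a time, bumping the leftmost entry strictly greater than the inserted value down to the next row. The recording tableau Q records, in position (i, j), the step at which that cell was added to P.
  Insert 8 (step 1): P = [8];  Q = [1]
  Insert 2 (step 2): P = [2] / [8];  Q = [1] / [2]
  Insert 5 (step 3): P = [2, 5] / [8];  Q = [1, 3] / [2]
  Insert 4 (step 4): P = [2, 4] / [5] / [8];  Q = [1, 3] / [2] / [4]
  Insert 3 (step 5): P = [2, 3] / [4] / [5] / [8];  Q = [1, 3] / [2] / [4] / [5]
  Insert 6 (step 6): P = [2, 3, 6] / [4] / [5] / [8];  Q = [1, 3, 6] / [2] / [4] / [5]
  Insert 7 (step 7): P = [2, 3, 6, 7] / [4] / [5] / [8];  Q = [1, 3, 6, 7] / [2] / [4] / [5]
  Insert 1 (step 8): P = [1, 3, 6, 7] / [2] / [4] / [5] / [8];  Q = [1, 3, 6, 7] / [2] / [4] / [5] / [8]
Final shape: (4, 1, 1, 1, 1).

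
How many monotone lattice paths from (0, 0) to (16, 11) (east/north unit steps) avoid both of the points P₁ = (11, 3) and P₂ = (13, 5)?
Number of paths = 12033171

Inclusion–exclusion. Total paths: C(27, 16) = 13037895. Through P₁: C(14, 11)·C(13, 5) = 468468. Through P₂: C(18, 13)·C(9, 3) = 719712. Since P₁ is strictly southwest of P₂, a monotone path through both must visit P₁ then P₂; paths through both = C(14, 11)·C(4, 2)·C(9, 3) = 183456. Avoid both = 13037895 − 468468 − 719712 + 183456 = 12033171.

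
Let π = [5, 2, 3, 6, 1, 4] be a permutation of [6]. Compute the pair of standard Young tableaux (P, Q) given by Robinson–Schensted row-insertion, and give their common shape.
P = [1, 3, 4] / [2, 6] / [5];  Q = [1, 3, 4] / [2, 6] / [5];  common shape = (3, 2, 1)

Row-insert the values π_1, π_2, … into P one at a time, bumping the leftmost entry strictly greater than the inserted value down to the next row. The recording tableau Q records, in position (i, j), the step at which that cell was added to P.
  Insert 5 (step 1): P = [5];  Q = [1]
  Insert 2 (step 2): P = [2] / [5];  Q = [1] / [2]
  Insert 3 (step 3): P = [2, 3] / [5];  Q = [1, 3] / [2]
  Insert 6 (step 4): P = [2, 3, 6] / [5];  Q = [1, 3, 4] / [2]
  Insert 1 (step 5): P = [1, 3, 6] / [2] / [5];  Q = [1, 3, 4] / [2] / [5]
  Insert 4 (step 6): P = [1, 3, 4] / [2, 6] / [5];  Q = [1, 3, 4] / [2, 6] / [5]
Final shape: (3, 2, 1).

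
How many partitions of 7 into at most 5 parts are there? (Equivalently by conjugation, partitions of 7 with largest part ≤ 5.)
p(7, parts ≤ 5) = 13

Partitions of 7 with all parts ≤ 5: 5+2, 5+1+1, 4+3, 4+2+1, 4+1+1+1, 3+3+1, 3+2+2, 3+2+1+1, 3+1+1+1+1, 2+2+2+1, 2+2+1+1+1, 2+1+1+1+1+1, 1+1+1+1+1+1+1. Count = 13.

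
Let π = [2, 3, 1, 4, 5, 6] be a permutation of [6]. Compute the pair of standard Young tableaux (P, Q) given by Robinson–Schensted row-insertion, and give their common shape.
P = [1, 3, 4, 5, 6] / [2];  Q = [1, 2, 4, 5, 6] / [3];  common shape = (5, 1)

Row-insert the values π_1, π_2, … into P one at a time, bumping the leftmost entry strictly greater than the inserted value down to the next row. The recording tableau Q records, in position (i, j), the step at which that cell was added to P.
  Insert 2 (step 1): P = [2];  Q = [1]
  Insert 3 (step 2): P = [2, 3];  Q = [1, 2]
  Insert 1 (step 3): P = [1, 3] / [2];  Q = [1, 2] / [3]
  Insert 4 (step 4): P = [1, 3, 4] / [2];  Q = [1, 2, 4] / [3]
  Insert 5 (step 5): P = [1, 3, 4, 5] / [2];  Q = [1, 2, 4, 5] / [3]
  Insert 6 (step 6): P = [1, 3, 4, 5, 6] / [2];  Q = [1, 2, 4, 5, 6] / [3]
Final shape: (5, 1).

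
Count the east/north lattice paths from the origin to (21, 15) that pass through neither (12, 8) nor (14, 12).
Number of paths = 3194627760

Inclusion–exclusion. Total paths: C(36, 21) = 5567902560. Through P₁: C(20, 12)·C(16, 9) = 1441096800. Through P₂: C(26, 14)·C(10, 7) = 1158924000. Since P₁ is strictly southwest of P₂, a monotone path through both must visit P₁ then P₂; paths through both = C(20, 12)·C(6, 2)·C(10, 7) = 226746000. Avoid both = 5567902560 − 1441096800 − 1158924000 + 226746000 = 3194627760.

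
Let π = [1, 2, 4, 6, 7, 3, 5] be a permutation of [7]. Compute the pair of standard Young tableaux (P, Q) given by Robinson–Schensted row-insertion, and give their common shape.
P = [1, 2, 3, 5, 7] / [4, 6];  Q = [1, 2, 3, 4, 5] / [6, 7];  common shape = (5, 2)

Row-insert the values π_1, π_2, … into P one at a time, bumping the leftmost entry strictly greater than the inserted value down to the next row. The recording tableau Q records, in position (i, j), the step at which that cell was added to P.
  Insert 1 (step 1): P = [1];  Q = [1]
  Insert 2 (step 2): P = [1, 2];  Q = [1, 2]
  Insert 4 (step 3): P = [1, 2, 4];  Q = [1, 2, 3]
  Insert 6 (step 4): P = [1, 2, 4, 6];  Q = [1, 2, 3, 4]
  Insert 7 (step 5): P = [1, 2, 4, 6, 7];  Q = [1, 2, 3, 4, 5]
  Insert 3 (step 6): P = [1, 2, 3, 6, 7] / [4];  Q = [1, 2, 3, 4, 5] / [6]
  Insert 5 (step 7): P = [1, 2, 3, 5, 7] / [4, 6];  Q = [1, 2, 3, 4, 5] / [6, 7]
Final shape: (5, 2).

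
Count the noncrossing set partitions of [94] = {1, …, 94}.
C_94 = 239993345518077005168915776623476723006280827488229600

These noncrossing partitions are counted by the Catalan number C_n = (1/(n + 1)) · C(2n, n). For n = 94: C_94 = (1/95) · C(188, 94) = 22799367824217315491046998779230288685596678611381812000/95 = 239993345518077005168915776623476723006280827488229600.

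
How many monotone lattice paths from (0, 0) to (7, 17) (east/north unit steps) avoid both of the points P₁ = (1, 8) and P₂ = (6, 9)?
Number of paths = 256500

Inclusion–exclusion. Total paths: C(24, 7) = 346104. Through P₁: C(9, 1)·C(15, 6) = 45045. Through P₂: C(15, 6)·C(9, 1) = 45045. Since P₁ is strictly southwest of P₂, a monotone path through both must visit P₁ then P₂; paths through both = C(9, 1)·C(6, 5)·C(9, 1) = 486. Avoid both = 346104 − 45045 − 45045 + 486 = 256500.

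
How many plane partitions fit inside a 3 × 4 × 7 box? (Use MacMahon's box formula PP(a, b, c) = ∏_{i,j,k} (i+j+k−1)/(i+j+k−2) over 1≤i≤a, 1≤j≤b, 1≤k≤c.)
PP(3, 4, 7) = 1557270

Evaluate the triple product over i = 1..3, j = 1..4, k = 1..7. The factors are (2/1) · (3/2) · (4/3) · (5/4) · (6/5) · (7/6) · (8/7) · (3/2) · … (84 factors total). The numerators and denominators telescope so the product is an integer; carrying out the multiplication exactly gives PP(3, 4, 7) = 1557270.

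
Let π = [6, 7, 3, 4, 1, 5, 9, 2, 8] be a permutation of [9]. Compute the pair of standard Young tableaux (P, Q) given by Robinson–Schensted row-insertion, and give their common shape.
P = [1, 2, 5, 8] / [3, 4, 9] / [6, 7];  Q = [1, 2, 6, 7] / [3, 4, 9] / [5, 8];  common shape = (4, 3, 2)

Row-insert the values π_1, π_2, … into P one at a time, bumping the leftmost entry strictly greater than the inserted value down to the next row. The recording tableau Q records, in position (i, j), the step at which that cell was added to P.
  Insert 6 (step 1): P = [6];  Q = [1]
  Insert 7 (step 2): P = [6, 7];  Q = [1, 2]
  Insert 3 (step 3): P = [3, 7] / [6];  Q = [1, 2] / [3]
  Insert 4 (step 4): P = [3, 4] / [6, 7];  Q = [1, 2] / [3, 4]
  Insert 1 (step 5): P = [1, 4] / [3, 7] / [6];  Q = [1, 2] / [3, 4] / [5]
  Insert 5 (step 6): P = [1, 4, 5] / [3, 7] / [6];  Q = [1, 2, 6] / [3, 4] / [5]
  Insert 9 (step 7): P = [1, 4, 5, 9] / [3, 7] / [6];  Q = [1, 2, 6, 7] / [3, 4] / [5]
  Insert 2 (step 8): P = [1, 2, 5, 9] / [3, 4] / [6, 7];  Q = [1, 2, 6, 7] / [3, 4] / [5, 8]
  Insert 8 (step 9): P = [1, 2, 5, 8] / [3, 4, 9] / [6, 7];  Q = [1, 2, 6, 7] / [3, 4, 9] / [5, 8]
Final shape: (4, 3, 2).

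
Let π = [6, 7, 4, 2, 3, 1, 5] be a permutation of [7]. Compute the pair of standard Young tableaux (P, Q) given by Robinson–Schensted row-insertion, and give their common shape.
P = [1, 3, 5] / [2, 7] / [4] / [6];  Q = [1, 2, 7] / [3, 5] / [4] / [6];  common shape = (3, 2, 1, 1)

Row-insert the values π_1, π_2, … into P one at a time, bumping the leftmost entry strictly greater than the inserted value down to the next row. The recording tableau Q records, in position (i, j), the step at which that cell was added to P.
  Insert 6 (step 1): P = [6];  Q = [1]
  Insert 7 (step 2): P = [6, 7];  Q = [1, 2]
  Insert 4 (step 3): P = [4, 7] / [6];  Q = [1, 2] / [3]
  Insert 2 (step 4): P = [2, 7] / [4] / [6];  Q = [1, 2] / [3] / [4]
  Insert 3 (step 5): P = [2, 3] / [4, 7] / [6];  Q = [1, 2] / [3, 5] / [4]
  Insert 1 (step 6): P = [1, 3] / [2, 7] / [4] / [6];  Q = [1, 2] / [3, 5] / [4] / [6]
  Insert 5 (step 7): P = [1, 3, 5] / [2, 7] / [4] / [6];  Q = [1, 2, 7] / [3, 5] / [4] / [6]
Final shape: (3, 2, 1, 1).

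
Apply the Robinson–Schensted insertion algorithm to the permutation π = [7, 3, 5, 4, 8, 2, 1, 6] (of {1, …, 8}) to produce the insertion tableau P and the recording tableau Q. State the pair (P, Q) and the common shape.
P = [1, 4, 6] / [2, 8] / [3] / [5] / [7];  Q = [1, 3, 5] / [2, 8] / [4] / [6] / [7];  common shape = (3, 2, 1, 1, 1)

Row-insert the values π_1, π_2, … into P one at a time, bumping the leftmost entry strictly greater than the inserted value down to the next row. The recording tableau Q records, in position (i, j), the step at which that cell was added to P.
  Insert 7 (step 1): P = [7];  Q = [1]
  Insert 3 (step 2): P = [3] / [7];  Q = [1] / [2]
  Insert 5 (step 3): P = [3, 5] / [7];  Q = [1, 3] / [2]
  Insert 4 (step 4): P = [3, 4] / [5] / [7];  Q = [1, 3] / [2] / [4]
  Insert 8 (step 5): P = [3, 4, 8] / [5] / [7];  Q = [1, 3, 5] / [2] / [4]
  Insert 2 (step 6): P = [2, 4, 8] / [3] / [5] / [7];  Q = [1, 3, 5] / [2] / [4] / [6]
  Insert 1 (step 7): P = [1, 4, 8] / [2] / [3] / [5] / [7];  Q = [1, 3, 5] / [2] / [4] / [6] / [7]
  Insert 6 (step 8): P = [1, 4, 6] / [2, 8] / [3] / [5] / [7];  Q = [1, 3, 5] / [2, 8] / [4] / [6] / [7]
Final shape: (3, 2, 1, 1, 1).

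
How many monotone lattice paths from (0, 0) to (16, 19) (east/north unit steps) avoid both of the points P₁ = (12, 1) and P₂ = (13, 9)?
Number of paths = 3917605197

Inclusion–exclusion. Total paths: C(35, 16) = 4059928950. Through P₁: C(13, 12)·C(22, 4) = 95095. Through P₂: C(22, 13)·C(13, 3) = 142262120. Since P₁ is strictly southwest of P₂, a monotone path through both must visit P₁ then P₂; paths through both = C(13, 12)·C(9, 1)·C(13, 3) = 33462. Avoid both = 4059928950 − 95095 − 142262120 + 33462 = 3917605197.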